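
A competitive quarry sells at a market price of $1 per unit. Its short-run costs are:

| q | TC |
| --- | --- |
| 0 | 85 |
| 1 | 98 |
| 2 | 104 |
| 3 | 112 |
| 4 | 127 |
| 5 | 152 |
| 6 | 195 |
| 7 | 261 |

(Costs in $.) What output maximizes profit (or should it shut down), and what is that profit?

q = 0 (shut down); profit = -$85

Compute π = P·q − TC at each output: q=0: -85; q=1: -97; q=2: -102; q=3: -109; q=4: -123; q=5: -147; q=6: -189; q=7: -254.
Profit is highest at q = 0. Equivalently, the lowest AVC in the table is 27/3 ≈ $9 at q = 3, and P = $1 falls below it — price never covers variable cost, so the firm shuts down and loses only its fixed cost.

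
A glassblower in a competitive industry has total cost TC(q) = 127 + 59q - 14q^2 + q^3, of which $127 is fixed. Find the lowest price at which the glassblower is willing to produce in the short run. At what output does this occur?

The shutdown price is the minimum of AVC. VC = 59q - 14q^2 + q^3, so AVC = 59 - 14q + q^2.
dAVC/dq = -14 + 2q = 0 gives q = 7. min AVC = 59 - 14·7 + 7^2 = 10.
So the shutdown price is $10.

$10 per unit, at q = 7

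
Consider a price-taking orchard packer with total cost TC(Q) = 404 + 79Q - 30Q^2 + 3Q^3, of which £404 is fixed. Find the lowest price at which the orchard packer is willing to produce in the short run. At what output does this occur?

£4 per unit, at Q = 5

Short-run supply begins at min AVC. From VC = 79Q - 30Q^2 + 3Q^3, AVC = 79 - 30Q + 3Q^2.
At the minimum of AVC, MC = AVC. MC = 79 - 60Q + 9Q^2; setting MC = AVC gives 6Q^2 - 30Q = 0, so Q = 5. min AVC = 4.
So the shutdown price is £4.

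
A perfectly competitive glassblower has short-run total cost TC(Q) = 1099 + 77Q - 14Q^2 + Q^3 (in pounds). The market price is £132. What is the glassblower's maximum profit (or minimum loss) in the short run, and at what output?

Profit = -£131 at Q = 11

AVC = 77 - 14Q + Q^2 has its minimum £28 at Q = 7; price £132 clears that bar, so the firm operates.
With MC = 77 - 28Q + 3Q^2, P = MC on the upward-sloping part at Q* = 11.
TR = 132·11 = 1452. TC = 1099 + 484 = 1583. Profit = 1452 − 1583 = -£131.
Shutting down would mean losing the fixed cost of £1099, so operating at a loss of £131 is better by £968.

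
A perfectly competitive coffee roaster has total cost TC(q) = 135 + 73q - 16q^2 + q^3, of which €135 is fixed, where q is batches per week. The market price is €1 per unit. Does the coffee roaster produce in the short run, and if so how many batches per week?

Variable cost is VC = 73q - 16q^2 + q^3, so AVC = VC/q = 73 - 16q + q^2 and MC = dTC/dq = 73 - 32q + 3q^2.
AVC hits its minimum where MC = AVC, at q = 8, giving min AVC = 73 - 16·8 + 8^2 = €9.
With P < min AVC (€1 < €9), every unit sold adds to the loss.
The firm minimizes its loss by shutting down and losing only its fixed cost of €135.

Shut down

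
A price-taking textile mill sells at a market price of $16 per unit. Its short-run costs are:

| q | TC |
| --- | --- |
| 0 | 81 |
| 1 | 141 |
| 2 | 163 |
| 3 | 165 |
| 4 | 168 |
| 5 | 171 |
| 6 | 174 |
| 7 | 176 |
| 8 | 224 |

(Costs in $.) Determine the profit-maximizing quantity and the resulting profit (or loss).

Profit at each row (π = 16q − TC): q=0: -81; q=1: -125; q=2: -131; q=3: -117; q=4: -104; q=5: -91; q=6: -78; q=7: -64; q=8: -96.
Profit is maximized at q = 7. AVC there is 95/7 = $13.57 ≤ P, so producing beats shutting down (which would give -$81).

q = 7; profit = -$64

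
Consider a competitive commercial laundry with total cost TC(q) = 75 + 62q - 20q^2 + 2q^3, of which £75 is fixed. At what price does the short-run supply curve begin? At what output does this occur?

The shutdown price is the minimum of AVC. VC = 62q - 20q^2 + 2q^3, so AVC = 62 - 20q + 2q^2.
dAVC/dq = -20 + 4q = 0 gives q = 5. min AVC = 62 - 20·5 + 2·5^2 = 12.
The firm shuts down for any P below £12.

£12 per unit, at q = 5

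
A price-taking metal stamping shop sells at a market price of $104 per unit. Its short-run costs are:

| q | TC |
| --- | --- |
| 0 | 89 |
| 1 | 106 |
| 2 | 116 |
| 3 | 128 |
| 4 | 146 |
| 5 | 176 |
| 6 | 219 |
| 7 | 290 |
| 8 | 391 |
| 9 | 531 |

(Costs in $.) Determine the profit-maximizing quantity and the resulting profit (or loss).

Compute π = P·q − TC at each output: q=0: -89; q=1: -2; q=2: 92; q=3: 184; q=4: 270; q=5: 344; q=6: 405; q=7: 438; q=8: 441; q=9: 405.
Profit is maximized at q = 8. AVC there is 302/8 = $37.75 ≤ P, so producing beats shutting down (which would give -$89).

q = 8; profit = $441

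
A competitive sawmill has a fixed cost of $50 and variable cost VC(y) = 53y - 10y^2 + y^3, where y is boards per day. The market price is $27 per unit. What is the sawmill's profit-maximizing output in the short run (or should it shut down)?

Variable cost is VC = 53y - 10y^2 + y^3, so AVC = VC/y = 53 - 10y + y^2 and MC = dTC/dy = 53 - 20y + 3y^2.
AVC hits its minimum where MC = AVC, at y = 5, giving min AVC = 53 - 10·5 + 5^2 = $28.
With P < min AVC ($27 < $28), every unit sold adds to the loss.
The firm minimizes its loss by shutting down and losing only its fixed cost of $50.

Shut down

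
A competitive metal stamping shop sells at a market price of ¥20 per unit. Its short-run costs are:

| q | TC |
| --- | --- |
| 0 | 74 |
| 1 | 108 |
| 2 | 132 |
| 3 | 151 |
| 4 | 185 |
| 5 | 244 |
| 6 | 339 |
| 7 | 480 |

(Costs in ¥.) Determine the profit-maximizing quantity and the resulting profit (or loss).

Tabulate TR − TC: q=0: -74; q=1: -88; q=2: -92; q=3: -91; q=4: -105; q=5: -144; q=6: -219; q=7: -340.
Profit is highest at q = 0. Equivalently, the lowest AVC in the table is 77/3 ≈ ¥25.67 at q = 3, and P = ¥20 falls below it — price never covers variable cost, so the firm shuts down and loses only its fixed cost.

q = 0 (shut down); profit = -¥74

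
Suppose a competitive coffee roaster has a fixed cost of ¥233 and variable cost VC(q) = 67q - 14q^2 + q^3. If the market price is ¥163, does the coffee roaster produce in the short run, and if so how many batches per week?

Produce at q = 12

From TC, MC = TC'(q) = 67 - 28q + 3q^2 and AVC = VC/q = 67 - 14q + q^2.
AVC hits its minimum where MC = AVC, at q = 7, giving min AVC = 67 - 14·7 + 7^2 = ¥18.
Because ¥163 ≥ ¥18, revenue can cover variable cost; the firm operates.
Set P = MC: 163 = 67 - 28q + 3q^2 → -96 - 28q + 3q^2 = 0. The roots are q = -8/3 and q = 12; the profit-maximizing output is on the rising part of MC, so q* = 12.
Check: AVC at q = 12 is ¥43 ≤ P, so revenue covers variable cost.
Profit = P·q − TC = 163·12 − 749 = ¥1207.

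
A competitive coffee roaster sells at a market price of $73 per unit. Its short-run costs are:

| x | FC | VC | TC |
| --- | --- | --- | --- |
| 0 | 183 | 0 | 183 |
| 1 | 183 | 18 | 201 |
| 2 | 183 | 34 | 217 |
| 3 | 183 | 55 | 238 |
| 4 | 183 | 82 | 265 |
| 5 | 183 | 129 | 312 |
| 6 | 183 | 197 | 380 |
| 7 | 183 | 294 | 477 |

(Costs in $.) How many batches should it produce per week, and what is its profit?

Compute π = P·x − TC at each output: x=0: -183; x=1: -128; x=2: -71; x=3: -19; x=4: 27; x=5: 53; x=6: 58; x=7: 34.
Profit is maximized at x = 6. AVC there is 197/6 = $32.83 ≤ P, so producing beats shutting down (which would give -$183).

x = 6; profit = $58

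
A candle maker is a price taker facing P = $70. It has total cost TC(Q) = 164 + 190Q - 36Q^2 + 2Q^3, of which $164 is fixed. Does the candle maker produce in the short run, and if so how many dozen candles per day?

Strip out fixed cost: VC = 190Q - 36Q^2 + 2Q^3. Then AVC = 190 - 36Q + 2Q^2 and MC = 190 - 72Q + 6Q^2.
The AVC parabola has its vertex at Q = 36/4 = 9, where AVC = 190 - 36·9 + 2·9^2 = $28.
Because $70 ≥ $28, revenue can cover variable cost; the firm operates.
P = MC gives 120 - 72Q + 6Q^2 = 0, with roots 2 and 10. Take the larger (rising MC): Q* = 10.
Check: AVC at Q = 10 is $30 ≤ P, so revenue covers variable cost.
Profit = P·Q − TC = 70·10 − 464 = $236.

Produce at Q = 10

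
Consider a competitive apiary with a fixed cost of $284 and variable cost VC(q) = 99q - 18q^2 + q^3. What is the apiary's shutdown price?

$18 per unit

The firm shuts down when price falls below the minimum of average variable cost. AVC = VC/q = 99 - 18q + q^2.
dAVC/dq = -18 + 2q = 0 gives q = 9. min AVC = 99 - 18·9 + 9^2 = 18.
The firm shuts down for any P below $18.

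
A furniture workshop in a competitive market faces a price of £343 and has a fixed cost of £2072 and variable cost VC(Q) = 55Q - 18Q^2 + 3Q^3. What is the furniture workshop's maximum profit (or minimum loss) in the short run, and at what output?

Profit = -£152 at Q = 8

AVC = 55 - 18Q + 3Q^2 has its minimum £28 at Q = 3; price £343 clears that bar, so the firm operates.
With MC = 55 - 36Q + 9Q^2, P = MC on the upward-sloping part at Q* = 8.
TR = 343·8 = 2744. TC = 2072 + 824 = 2896. Profit = 2744 − 2896 = -£152.
By producing, the firm covers all variable cost plus £1920 of fixed cost; shutting down would lose the full £2072.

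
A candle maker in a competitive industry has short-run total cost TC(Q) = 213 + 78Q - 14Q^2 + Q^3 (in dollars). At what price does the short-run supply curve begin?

$29 per unit

The firm shuts down when price falls below the minimum of average variable cost. AVC = VC/Q = 78 - 14Q + Q^2.
At the minimum of AVC, MC = AVC. MC = 78 - 28Q + 3Q^2; setting MC = AVC gives 2Q^2 - 14Q = 0, so Q = 7. min AVC = 29.
The firm shuts down for any P below $29.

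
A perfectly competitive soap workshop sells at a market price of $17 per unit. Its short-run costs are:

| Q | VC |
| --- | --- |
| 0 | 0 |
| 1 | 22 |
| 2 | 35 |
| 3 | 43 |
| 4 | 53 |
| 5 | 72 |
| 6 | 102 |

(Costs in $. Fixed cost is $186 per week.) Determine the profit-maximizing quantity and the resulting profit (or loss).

Q = 4; profit = -$171

Compute π = P·Q − TC at each output: Q=0: -186; Q=1: -191; Q=2: -187; Q=3: -178; Q=4: -171; Q=5: -173; Q=6: -186.
Profit is maximized at Q = 4. AVC there is 53/4 = $13.25 ≤ P, so producing beats shutting down (which would give -$186).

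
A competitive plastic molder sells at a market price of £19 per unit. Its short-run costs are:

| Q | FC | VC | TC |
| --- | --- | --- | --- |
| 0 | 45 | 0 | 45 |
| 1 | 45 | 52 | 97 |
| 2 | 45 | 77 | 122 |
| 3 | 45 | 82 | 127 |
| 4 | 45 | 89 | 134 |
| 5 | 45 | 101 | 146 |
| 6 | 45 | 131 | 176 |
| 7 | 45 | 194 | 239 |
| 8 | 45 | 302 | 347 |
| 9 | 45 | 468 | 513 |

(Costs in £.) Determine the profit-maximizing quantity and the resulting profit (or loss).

Compute π = P·Q − TC at each output: Q=0: -45; Q=1: -78; Q=2: -84; Q=3: -70; Q=4: -58; Q=5: -51; Q=6: -62; Q=7: -106; Q=8: -195; Q=9: -342.
Profit is highest at Q = 0. Equivalently, the lowest AVC in the table is 101/5 ≈ £20.20 at Q = 5, and P = £19 falls below it — price never covers variable cost, so the firm shuts down and loses only its fixed cost.

Q = 0 (shut down); profit = -£45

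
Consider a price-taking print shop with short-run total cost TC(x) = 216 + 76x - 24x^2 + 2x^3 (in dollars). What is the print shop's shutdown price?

Short-run supply begins at min AVC. From VC = 76x - 24x^2 + 2x^3, AVC = 76 - 24x + 2x^2.
dAVC/dx = -24 + 4x = 0 gives x = 6. min AVC = 76 - 24·6 + 2·6^2 = 4.
For P < $4 the firm produces nothing.

$4 per unit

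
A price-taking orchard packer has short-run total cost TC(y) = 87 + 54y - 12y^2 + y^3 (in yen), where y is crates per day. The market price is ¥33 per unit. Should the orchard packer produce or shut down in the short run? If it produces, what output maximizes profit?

Produce at y = 7

From TC, MC = TC'(y) = 54 - 24y + 3y^2 and AVC = VC/y = 54 - 12y + y^2.
AVC is minimized where dAVC/dy = -12 + 2y = 0, at y = 6; min AVC = 54 - 12·6 + 6^2 = ¥18.
Because ¥33 ≥ ¥18, revenue can cover variable cost; the firm operates.
Set P = MC: 33 = 54 - 24y + 3y^2 → 21 - 24y + 3y^2 = 0. The roots are y = 1 and y = 7; the profit-maximizing output is on the rising part of MC, so y* = 7.
Check: AVC at y = 7 is ¥19 ≤ P, so revenue covers variable cost.
Profit = P·y − TC = 33·7 − 220 = ¥11.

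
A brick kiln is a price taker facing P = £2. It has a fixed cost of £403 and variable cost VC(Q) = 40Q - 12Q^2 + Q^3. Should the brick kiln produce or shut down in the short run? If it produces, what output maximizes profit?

Strip out fixed cost: VC = 40Q - 12Q^2 + Q^3. Then AVC = 40 - 12Q + Q^2 and MC = 40 - 24Q + 3Q^2.
The AVC parabola has its vertex at Q = 12/2 = 6, where AVC = 40 - 12·6 + 6^2 = £4.
P = £2 lies below min AVC = £4; no output level covers variable cost.
Shutting down limits the loss to fixed cost, £403.

Shut down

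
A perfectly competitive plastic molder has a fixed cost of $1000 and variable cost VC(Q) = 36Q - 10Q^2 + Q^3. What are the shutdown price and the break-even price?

Shutdown price = min AVC. AVC = 36 - 10Q + Q^2, with vertex at Q = 5 and minimum $11.
ATC = 1000/Q + 36 - 10Q + Q^2. Setting dATC/dQ = −1000/Q^2 − 10 + 2Q = 0 gives Q = 10 (since 2·10^3 − 10·10^2 = 1000).
min ATC = 1000/10 + 36 − 10·10 + 10^2 = $136. That is the break-even price.
For $11 ≤ P < $136 the firm produces at a loss; below $11 it shuts down.

Shutdown price = $11; break-even price = $136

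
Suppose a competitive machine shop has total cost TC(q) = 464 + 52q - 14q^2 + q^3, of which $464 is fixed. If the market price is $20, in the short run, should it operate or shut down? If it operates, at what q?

Produce at q = 8

Variable cost is VC = 52q - 14q^2 + q^3, so AVC = VC/q = 52 - 14q + q^2 and MC = dTC/dq = 52 - 28q + 3q^2.
AVC hits its minimum where MC = AVC, at q = 7, giving min AVC = 52 - 14·7 + 7^2 = $3.
Since P = $20 ≥ min AVC = $3, price covers variable cost and the firm should produce.
Set P = MC: 20 = 52 - 28q + 3q^2 → 32 - 28q + 3q^2 = 0. The roots are q = 4/3 and q = 8; the profit-maximizing output is on the rising part of MC, so q* = 8.
Check: AVC at q = 8 is $4 ≤ P, so revenue covers variable cost.
Profit = P·q − TC = 20·8 − 496 = -$336, a loss, but smaller than the $464 fixed cost the firm would lose by shutting down.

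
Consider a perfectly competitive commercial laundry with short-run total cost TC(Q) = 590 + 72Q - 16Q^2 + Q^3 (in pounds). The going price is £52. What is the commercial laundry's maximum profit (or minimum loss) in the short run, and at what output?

Profit = -£190 at Q = 10

AVC = 72 - 16Q + Q^2 has its minimum £8 at Q = 8; price £52 clears that bar, so the firm operates.
MC = 72 - 32Q + 3Q^2. Setting P = MC and taking the root on the rising branch gives Q* = 10.
TR = 52·10 = 520. TC = 590 + 120 = 710. Profit = 520 − 710 = -£190.
That loss of £190 beats the £590 the firm would lose by shutting down; producing recovers £400 of fixed cost.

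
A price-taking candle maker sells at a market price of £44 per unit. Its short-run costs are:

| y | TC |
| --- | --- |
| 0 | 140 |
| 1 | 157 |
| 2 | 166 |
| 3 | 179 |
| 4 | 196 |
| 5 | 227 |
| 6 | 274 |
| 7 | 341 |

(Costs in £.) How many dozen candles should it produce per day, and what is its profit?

y = 5; profit = -£7

Profit at each row (π = 44y − TC): y=0: -140; y=1: -113; y=2: -78; y=3: -47; y=4: -20; y=5: -7; y=6: -10; y=7: -33.
Profit is maximized at y = 5. AVC there is 87/5 = £17.40 ≤ P, so producing beats shutting down (which would give -£140).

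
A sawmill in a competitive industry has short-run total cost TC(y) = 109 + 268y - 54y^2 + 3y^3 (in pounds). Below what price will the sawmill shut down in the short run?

Short-run supply begins at min AVC. From VC = 268y - 54y^2 + 3y^3, AVC = 268 - 54y + 3y^2.
dAVC/dy = -54 + 6y = 0 gives y = 9. min AVC = 268 - 54·9 + 3·9^2 = 25.
So the shutdown price is £25.

£25 per unit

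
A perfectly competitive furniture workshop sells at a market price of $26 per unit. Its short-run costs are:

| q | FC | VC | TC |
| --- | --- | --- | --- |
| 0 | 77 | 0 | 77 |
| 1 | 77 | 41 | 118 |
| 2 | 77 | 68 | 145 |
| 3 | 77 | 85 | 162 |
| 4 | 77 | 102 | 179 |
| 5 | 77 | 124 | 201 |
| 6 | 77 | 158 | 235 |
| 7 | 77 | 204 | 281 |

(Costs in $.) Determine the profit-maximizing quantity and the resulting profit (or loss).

Compute π = P·q − TC at each output: q=0: -77; q=1: -92; q=2: -93; q=3: -84; q=4: -75; q=5: -71; q=6: -79; q=7: -99.
Profit is maximized at q = 5. AVC there is 124/5 = $24.80 ≤ P, so producing beats shutting down (which would give -$77).

q = 5; profit = -$71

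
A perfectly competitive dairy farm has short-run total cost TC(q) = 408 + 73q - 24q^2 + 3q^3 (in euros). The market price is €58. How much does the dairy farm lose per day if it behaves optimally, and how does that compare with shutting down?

AVC = 73 - 24q + 3q^2 has its minimum €25 at q = 4; price €58 clears that bar, so the firm operates.
With MC = 73 - 48q + 9q^2, P = MC on the upward-sloping part at q* = 5.
TR = 58·5 = 290. TC = 408 + 140 = 548. Profit = 290 − 548 = -€258.
Shutting down would mean losing the fixed cost of €408, so operating at a loss of €258 is better by €150.

Profit = -€258 at q = 5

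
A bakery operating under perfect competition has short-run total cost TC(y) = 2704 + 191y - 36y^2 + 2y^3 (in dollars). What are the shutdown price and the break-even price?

AVC = 191 - 36y + 2y^2; minimized at y = 9, giving min AVC = $29. That is the shutdown price.
ATC = 2704/y + 191 - 36y + 2y^2. Setting dATC/dy = −2704/y^2 − 36 + 4y = 0 gives y = 13 (since 4·13^3 − 36·13^2 = 2704).
min ATC = 2704/13 + 191 − 36·13 + 2·13^2 = $269. That is the break-even price.
For $29 ≤ P < $269 the firm produces at a loss; below $29 it shuts down.

Shutdown price = $29; break-even price = $269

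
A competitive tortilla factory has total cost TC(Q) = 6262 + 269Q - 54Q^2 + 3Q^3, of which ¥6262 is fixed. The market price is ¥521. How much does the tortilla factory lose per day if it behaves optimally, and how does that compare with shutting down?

Profit = -¥382 at Q = 14

AVC = 269 - 54Q + 3Q^2 has its minimum ¥26 at Q = 9; price ¥521 clears that bar, so the firm operates.
With MC = 269 - 108Q + 9Q^2, P = MC on the upward-sloping part at Q* = 14.
TR = 521·14 = 7294. TC = 6262 + 1414 = 7676. Profit = 7294 − 7676 = -¥382.
Shutting down would mean losing the fixed cost of ¥6262, so operating at a loss of ¥382 is better by ¥5880.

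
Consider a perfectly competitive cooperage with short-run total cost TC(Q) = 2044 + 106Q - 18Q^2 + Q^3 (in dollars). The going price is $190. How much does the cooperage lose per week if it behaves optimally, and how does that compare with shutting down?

Profit = -$84 at Q = 14

AVC = 106 - 18Q + Q^2 has its minimum $25 at Q = 9; price $190 clears that bar, so the firm operates.
MC = 106 - 36Q + 3Q^2. Setting P = MC and taking the root on the rising branch gives Q* = 14.
TR = 190·14 = 2660. TC = 2044 + 700 = 2744. Profit = 2660 − 2744 = -$84.
By producing, the firm covers all variable cost plus $1960 of fixed cost; shutting down would lose the full $2044.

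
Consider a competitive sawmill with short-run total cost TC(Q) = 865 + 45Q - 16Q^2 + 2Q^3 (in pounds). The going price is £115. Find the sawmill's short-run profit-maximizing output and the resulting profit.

Profit = -£277 at Q = 7

AVC = 45 - 16Q + 2Q^2 has its minimum £13 at Q = 4; price £115 clears that bar, so the firm operates.
With MC = 45 - 32Q + 6Q^2, P = MC on the upward-sloping part at Q* = 7.
TR = 115·7 = 805. TC = 865 + 217 = 1082. Profit = 805 − 1082 = -£277.
By producing, the firm covers all variable cost plus £588 of fixed cost; shutting down would lose the full £865.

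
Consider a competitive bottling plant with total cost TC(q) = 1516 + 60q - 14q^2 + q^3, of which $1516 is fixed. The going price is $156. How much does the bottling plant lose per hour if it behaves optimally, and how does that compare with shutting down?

AVC = 60 - 14q + q^2; min AVC = $11 at q = 7. Since P = $156 ≥ min AVC, the firm produces.
With MC = 60 - 28q + 3q^2, P = MC on the upward-sloping part at q* = 12.
TR = 156·12 = 1872. TC = 1516 + 432 = 1948. Profit = 1872 − 1948 = -$76.
That loss of $76 beats the $1516 the firm would lose by shutting down; producing recovers $1440 of fixed cost.

Profit = -$76 at q = 12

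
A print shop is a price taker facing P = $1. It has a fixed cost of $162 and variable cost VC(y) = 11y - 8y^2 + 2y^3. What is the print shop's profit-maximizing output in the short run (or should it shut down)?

Shut down

Variable cost is VC = 11y - 8y^2 + 2y^3, so AVC = VC/y = 11 - 8y + 2y^2 and MC = dTC/dy = 11 - 16y + 6y^2.
AVC is minimized where dAVC/dy = -8 + 4y = 0, at y = 2; min AVC = 11 - 8·2 + 2·2^2 = $3.
Since P = $1 < min AVC = $3, price fails to cover variable cost at any output.
Best response: produce nothing and absorb the $162 fixed cost.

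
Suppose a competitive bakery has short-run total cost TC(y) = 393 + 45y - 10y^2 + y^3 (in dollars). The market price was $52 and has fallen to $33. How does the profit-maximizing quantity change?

MC = 45 - 20y + 3y^2; the shutdown threshold is min AVC = $20 (at y = 5).
At P = $52 ≥ min AVC, set P = MC on the rising branch: y = 7.
At P = $33 ≥ min AVC, set P = MC: y = 6. The firm stays open but cuts output.

Output falls from 7 to 6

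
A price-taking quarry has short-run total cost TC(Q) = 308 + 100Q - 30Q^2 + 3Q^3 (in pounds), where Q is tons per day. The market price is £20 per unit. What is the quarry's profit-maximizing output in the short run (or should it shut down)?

Strip out fixed cost: VC = 100Q - 30Q^2 + 3Q^3. Then AVC = 100 - 30Q + 3Q^2 and MC = 100 - 60Q + 9Q^2.
The AVC parabola has its vertex at Q = 30/6 = 5, where AVC = 100 - 30·5 + 3·5^2 = £25.
Since P = £20 < min AVC = £25, price fails to cover variable cost at any output.
Best response: produce nothing and absorb the £308 fixed cost.

Shut down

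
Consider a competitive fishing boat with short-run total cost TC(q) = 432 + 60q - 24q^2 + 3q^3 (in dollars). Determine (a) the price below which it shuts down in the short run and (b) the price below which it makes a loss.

Shutdown price = $12; break-even price = $96

AVC = 60 - 24q + 3q^2; minimized at q = 4, giving min AVC = $12. That is the shutdown price.
ATC = 432/q + 60 - 24q + 3q^2. Setting dATC/dq = −432/q^2 − 24 + 6q = 0 gives q = 6 (since 6·6^3 − 24·6^2 = 432).
min ATC = 432/6 + 60 − 24·6 + 3·6^2 = $96. That is the break-even price.
Between these two prices the firm operates at a loss; above $96 it earns a profit.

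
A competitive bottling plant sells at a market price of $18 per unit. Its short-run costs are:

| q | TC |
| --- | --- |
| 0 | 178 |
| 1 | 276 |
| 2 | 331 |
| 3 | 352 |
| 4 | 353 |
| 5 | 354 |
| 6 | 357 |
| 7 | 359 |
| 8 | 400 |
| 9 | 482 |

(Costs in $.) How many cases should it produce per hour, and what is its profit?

Tabulate TR − TC: q=0: -178; q=1: -258; q=2: -295; q=3: -298; q=4: -281; q=5: -264; q=6: -249; q=7: -233; q=8: -256; q=9: -320.
Profit is highest at q = 0. Equivalently, the lowest AVC in the table is 181/7 ≈ $25.86 at q = 7, and P = $18 falls below it — price never covers variable cost, so the firm shuts down and loses only its fixed cost.

q = 0 (shut down); profit = -$178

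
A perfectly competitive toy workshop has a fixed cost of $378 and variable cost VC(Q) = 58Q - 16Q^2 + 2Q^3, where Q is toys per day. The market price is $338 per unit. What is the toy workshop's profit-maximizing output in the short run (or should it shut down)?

Produce at Q = 10

From TC, MC = TC'(Q) = 58 - 32Q + 6Q^2 and AVC = VC/Q = 58 - 16Q + 2Q^2.
The AVC parabola has its vertex at Q = 16/4 = 4, where AVC = 58 - 16·4 + 2·4^2 = $26.
P = $338 exceeds min AVC = $26, so the firm stays open.
Set P = MC: 338 = 58 - 32Q + 6Q^2 → -280 - 32Q + 6Q^2 = 0. The roots are Q = -14/3 and Q = 10; the profit-maximizing output is on the rising part of MC, so Q* = 10.
Check: AVC at Q = 10 is $98 ≤ P, so revenue covers variable cost.
Profit = P·Q − TC = 338·10 − 1358 = $2022.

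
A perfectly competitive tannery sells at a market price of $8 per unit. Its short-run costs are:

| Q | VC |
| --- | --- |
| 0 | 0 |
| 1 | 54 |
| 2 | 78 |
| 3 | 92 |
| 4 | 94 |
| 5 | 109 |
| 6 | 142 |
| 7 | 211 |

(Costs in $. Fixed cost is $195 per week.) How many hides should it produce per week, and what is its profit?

Profit at each row (π = 8Q − TC): Q=0: -195; Q=1: -241; Q=2: -257; Q=3: -263; Q=4: -257; Q=5: -264; Q=6: -289; Q=7: -350.
Profit is highest at Q = 0. Equivalently, the lowest AVC in the table is 109/5 ≈ $21.80 at Q = 5, and P = $8 falls below it — price never covers variable cost, so the firm shuts down and loses only its fixed cost.

Q = 0 (shut down); profit = -$195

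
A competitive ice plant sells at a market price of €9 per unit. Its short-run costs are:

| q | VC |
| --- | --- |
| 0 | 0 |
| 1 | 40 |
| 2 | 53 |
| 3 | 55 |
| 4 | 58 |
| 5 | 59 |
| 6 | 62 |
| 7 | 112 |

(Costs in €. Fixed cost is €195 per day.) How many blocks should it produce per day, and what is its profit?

q = 0 (shut down); profit = -€195

Compute π = P·q − TC at each output: q=0: -195; q=1: -226; q=2: -230; q=3: -223; q=4: -217; q=5: -209; q=6: -203; q=7: -244.
Profit is highest at q = 0. Equivalently, the lowest AVC in the table is 62/6 ≈ €10.33 at q = 6, and P = €9 falls below it — price never covers variable cost, so the firm shuts down and loses only its fixed cost.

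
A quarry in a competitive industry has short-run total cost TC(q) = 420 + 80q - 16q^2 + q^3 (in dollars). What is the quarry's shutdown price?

The shutdown price is the minimum of AVC. VC = 80q - 16q^2 + q^3, so AVC = 80 - 16q + q^2.
dAVC/dq = -16 + 2q = 0 gives q = 8. min AVC = 80 - 16·8 + 8^2 = 16.
So the shutdown price is $16.

$16 per unit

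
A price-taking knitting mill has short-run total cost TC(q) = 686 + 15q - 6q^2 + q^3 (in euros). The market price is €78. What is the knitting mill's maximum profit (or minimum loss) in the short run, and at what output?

AVC = 15 - 6q + q^2 has its minimum €6 at q = 3; price €78 clears that bar, so the firm operates.
With MC = 15 - 12q + 3q^2, P = MC on the upward-sloping part at q* = 7.
TR = 78·7 = 546. TC = 686 + 154 = 840. Profit = 546 − 840 = -€294.
Shutting down would mean losing the fixed cost of €686, so operating at a loss of €294 is better by €392.

Profit = -€294 at q = 7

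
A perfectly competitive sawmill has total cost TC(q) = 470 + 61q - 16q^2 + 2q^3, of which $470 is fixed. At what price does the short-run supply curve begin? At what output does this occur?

$29 per unit, at q = 4

Short-run supply begins at min AVC. From VC = 61q - 16q^2 + 2q^3, AVC = 61 - 16q + 2q^2.
dAVC/dq = -16 + 4q = 0 gives q = 4. min AVC = 61 - 16·4 + 2·4^2 = 29.
The firm shuts down for any P below $29.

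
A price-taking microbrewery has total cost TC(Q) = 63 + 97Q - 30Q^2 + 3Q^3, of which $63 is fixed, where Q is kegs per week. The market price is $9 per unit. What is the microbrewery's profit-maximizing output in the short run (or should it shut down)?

From TC, MC = TC'(Q) = 97 - 60Q + 9Q^2 and AVC = VC/Q = 97 - 30Q + 3Q^2.
AVC is minimized where dAVC/dQ = -30 + 6Q = 0, at Q = 5; min AVC = 97 - 30·5 + 3·5^2 = $22.
Since P = $9 < min AVC = $22, price fails to cover variable cost at any output.
Best response: produce nothing and absorb the $63 fixed cost.

Shut down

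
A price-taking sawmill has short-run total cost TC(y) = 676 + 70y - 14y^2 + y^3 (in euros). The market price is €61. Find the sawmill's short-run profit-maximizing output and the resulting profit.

Profit = -€352 at y = 9

AVC = 70 - 14y + y^2 has its minimum €21 at y = 7; price €61 clears that bar, so the firm operates.
With MC = 70 - 28y + 3y^2, P = MC on the upward-sloping part at y* = 9.
TR = 61·9 = 549. TC = 676 + 225 = 901. Profit = 549 − 901 = -€352.
By producing, the firm covers all variable cost plus €324 of fixed cost; shutting down would lose the full €676.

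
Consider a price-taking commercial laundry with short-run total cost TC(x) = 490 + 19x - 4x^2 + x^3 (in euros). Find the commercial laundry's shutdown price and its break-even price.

Shutdown price = min AVC. AVC = 19 - 4x + x^2, with vertex at x = 2 and minimum €15.
ATC = 490/x + 19 - 4x + x^2. Setting dATC/dx = −490/x^2 − 4 + 2x = 0 gives x = 7 (since 2·7^3 − 4·7^2 = 490).
min ATC = 490/7 + 19 − 4·7 + 7^2 = €110. That is the break-even price.
For €15 ≤ P < €110 the firm produces at a loss; below €15 it shuts down.

Shutdown price = €15; break-even price = €110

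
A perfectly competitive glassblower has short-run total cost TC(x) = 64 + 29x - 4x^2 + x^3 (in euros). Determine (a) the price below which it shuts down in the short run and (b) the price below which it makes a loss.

Shutdown price = min AVC. AVC = 29 - 4x + x^2, with vertex at x = 2 and minimum €25.
ATC = 64/x + 29 - 4x + x^2. Setting dATC/dx = −64/x^2 − 4 + 2x = 0 gives x = 4 (since 2·4^3 − 4·4^2 = 64).
min ATC = 64/4 + 29 − 4·4 + 4^2 = €45. That is the break-even price.
For €25 ≤ P < €45 the firm produces at a loss; below €25 it shuts down.

Shutdown price = €25; break-even price = €45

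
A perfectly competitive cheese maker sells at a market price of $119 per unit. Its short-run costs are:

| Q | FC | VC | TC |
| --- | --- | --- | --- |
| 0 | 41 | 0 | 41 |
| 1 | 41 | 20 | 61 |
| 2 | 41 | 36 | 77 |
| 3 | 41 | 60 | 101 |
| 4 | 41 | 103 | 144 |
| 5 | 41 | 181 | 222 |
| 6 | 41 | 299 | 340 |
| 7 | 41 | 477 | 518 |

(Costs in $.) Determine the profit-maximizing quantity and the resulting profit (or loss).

Q = 6; profit = $374

Profit at each row (π = 119Q − TC): Q=0: -41; Q=1: 58; Q=2: 161; Q=3: 256; Q=4: 332; Q=5: 373; Q=6: 374; Q=7: 315.
Profit is maximized at Q = 6. AVC there is 299/6 = $49.83 ≤ P, so producing beats shutting down (which would give -$41).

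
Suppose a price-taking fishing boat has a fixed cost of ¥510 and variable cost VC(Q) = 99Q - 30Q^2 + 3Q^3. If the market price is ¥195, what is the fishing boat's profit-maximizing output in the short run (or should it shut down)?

Produce at Q = 8

Strip out fixed cost: VC = 99Q - 30Q^2 + 3Q^3. Then AVC = 99 - 30Q + 3Q^2 and MC = 99 - 60Q + 9Q^2.
AVC hits its minimum where MC = AVC, at Q = 5, giving min AVC = 99 - 30·5 + 3·5^2 = ¥24.
Since P = ¥195 ≥ min AVC = ¥24, price covers variable cost and the firm should produce.
P = MC gives -96 - 60Q + 9Q^2 = 0, with roots -4/3 and 8. Take the larger (rising MC): Q* = 8.
Check: AVC at Q = 8 is ¥51 ≤ P, so revenue covers variable cost.
Profit = P·Q − TC = 195·8 − 918 = ¥642.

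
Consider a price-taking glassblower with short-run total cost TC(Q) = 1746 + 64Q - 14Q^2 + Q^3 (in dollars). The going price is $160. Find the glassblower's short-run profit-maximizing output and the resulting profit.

Profit = -$306 at Q = 12

AVC = 64 - 14Q + Q^2; min AVC = $15 at Q = 7. Since P = $160 ≥ min AVC, the firm produces.
With MC = 64 - 28Q + 3Q^2, P = MC on the upward-sloping part at Q* = 12.
TR = 160·12 = 1920. TC = 1746 + 480 = 2226. Profit = 1920 − 2226 = -$306.
By producing, the firm covers all variable cost plus $1440 of fixed cost; shutting down would lose the full $1746.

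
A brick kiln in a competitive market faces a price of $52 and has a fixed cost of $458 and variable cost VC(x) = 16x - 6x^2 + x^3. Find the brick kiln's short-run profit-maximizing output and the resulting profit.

AVC = 16 - 6x + x^2; min AVC = $7 at x = 3. Since P = $52 ≥ min AVC, the firm produces.
With MC = 16 - 12x + 3x^2, P = MC on the upward-sloping part at x* = 6.
TR = 52·6 = 312. TC = 458 + 96 = 554. Profit = 312 − 554 = -$242.
By producing, the firm covers all variable cost plus $216 of fixed cost; shutting down would lose the full $458.

Profit = -$242 at x = 6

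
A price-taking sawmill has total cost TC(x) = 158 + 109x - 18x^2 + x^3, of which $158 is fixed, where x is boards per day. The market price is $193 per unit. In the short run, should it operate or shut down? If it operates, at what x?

Produce at x = 14

Strip out fixed cost: VC = 109x - 18x^2 + x^3. Then AVC = 109 - 18x + x^2 and MC = 109 - 36x + 3x^2.
AVC is minimized where dAVC/dx = -18 + 2x = 0, at x = 9; min AVC = 109 - 18·9 + 9^2 = $28.
Because $193 ≥ $28, revenue can cover variable cost; the firm operates.
P = MC gives -84 - 36x + 3x^2 = 0, with roots -2 and 14. Take the larger (rising MC): x* = 14.
Check: AVC at x = 14 is $53 ≤ P, so revenue covers variable cost.
Profit = P·x − TC = 193·14 − 900 = $1802.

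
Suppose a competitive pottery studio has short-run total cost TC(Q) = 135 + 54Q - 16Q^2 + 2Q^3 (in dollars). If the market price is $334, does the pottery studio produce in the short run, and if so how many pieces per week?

Produce at Q = 10

From TC, MC = TC'(Q) = 54 - 32Q + 6Q^2 and AVC = VC/Q = 54 - 16Q + 2Q^2.
The AVC parabola has its vertex at Q = 16/4 = 4, where AVC = 54 - 16·4 + 2·4^2 = $22.
P = $334 exceeds min AVC = $22, so the firm stays open.
Set P = MC: 334 = 54 - 32Q + 6Q^2 → -280 - 32Q + 6Q^2 = 0. The roots are Q = -14/3 and Q = 10; the profit-maximizing output is on the rising part of MC, so Q* = 10.
Check: AVC at Q = 10 is $94 ≤ P, so revenue covers variable cost.
Profit = P·Q − TC = 334·10 − 1075 = $2265.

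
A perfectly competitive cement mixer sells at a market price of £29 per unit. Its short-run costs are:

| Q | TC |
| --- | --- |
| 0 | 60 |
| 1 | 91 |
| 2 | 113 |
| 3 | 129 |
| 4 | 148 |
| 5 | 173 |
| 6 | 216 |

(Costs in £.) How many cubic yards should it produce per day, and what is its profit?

Q = 5; profit = -£28

Tabulate TR − TC: Q=0: -60; Q=1: -62; Q=2: -55; Q=3: -42; Q=4: -32; Q=5: -28; Q=6: -42.
Profit is maximized at Q = 5. AVC there is 113/5 = £22.60 ≤ P, so producing beats shutting down (which would give -£60).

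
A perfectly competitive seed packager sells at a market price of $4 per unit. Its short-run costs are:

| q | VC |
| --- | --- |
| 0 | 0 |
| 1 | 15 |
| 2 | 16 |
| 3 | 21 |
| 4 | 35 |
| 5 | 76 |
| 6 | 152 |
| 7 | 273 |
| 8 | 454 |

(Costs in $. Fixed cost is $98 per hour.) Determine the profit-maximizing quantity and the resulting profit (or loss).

q = 0 (shut down); profit = -$98

Compute π = P·q − TC at each output: q=0: -98; q=1: -109; q=2: -106; q=3: -107; q=4: -117; q=5: -154; q=6: -226; q=7: -343; q=8: -520.
Profit is highest at q = 0. Equivalently, the lowest AVC in the table is 21/3 ≈ $7 at q = 3, and P = $4 falls below it — price never covers variable cost, so the firm shuts down and loses only its fixed cost.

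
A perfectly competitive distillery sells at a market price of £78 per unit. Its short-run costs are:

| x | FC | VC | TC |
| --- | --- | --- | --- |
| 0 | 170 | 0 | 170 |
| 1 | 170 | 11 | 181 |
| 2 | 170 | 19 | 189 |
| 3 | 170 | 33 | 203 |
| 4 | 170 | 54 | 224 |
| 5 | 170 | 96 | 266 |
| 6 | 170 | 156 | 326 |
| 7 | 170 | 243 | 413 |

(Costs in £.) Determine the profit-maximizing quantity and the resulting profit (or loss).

x = 6; profit = £142

Compute π = P·x − TC at each output: x=0: -170; x=1: -103; x=2: -33; x=3: 31; x=4: 88; x=5: 124; x=6: 142; x=7: 133.
Profit is maximized at x = 6. AVC there is 156/6 = £26 ≤ P, so producing beats shutting down (which would give -£170).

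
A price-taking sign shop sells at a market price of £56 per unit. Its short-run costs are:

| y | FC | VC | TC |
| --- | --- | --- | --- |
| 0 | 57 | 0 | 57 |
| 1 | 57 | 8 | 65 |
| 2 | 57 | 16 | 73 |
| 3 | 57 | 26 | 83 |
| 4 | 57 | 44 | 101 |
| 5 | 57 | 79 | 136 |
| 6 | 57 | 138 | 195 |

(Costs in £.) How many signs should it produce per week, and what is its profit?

y = 5; profit = £144

Profit at each row (π = 56y − TC): y=0: -57; y=1: -9; y=2: 39; y=3: 85; y=4: 123; y=5: 144; y=6: 141.
Profit is maximized at y = 5. AVC there is 79/5 = £15.80 ≤ P, so producing beats shutting down (which would give -£57).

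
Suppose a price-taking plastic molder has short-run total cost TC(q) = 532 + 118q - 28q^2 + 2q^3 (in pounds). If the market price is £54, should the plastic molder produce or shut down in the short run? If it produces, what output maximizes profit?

Produce at q = 8

From TC, MC = TC'(q) = 118 - 56q + 6q^2 and AVC = VC/q = 118 - 28q + 2q^2.
AVC is minimized where dAVC/dq = -28 + 4q = 0, at q = 7; min AVC = 118 - 28·7 + 2·7^2 = £20.
P = £54 exceeds min AVC = £20, so the firm stays open.
Set P = MC: 54 = 118 - 56q + 6q^2 → 64 - 56q + 6q^2 = 0. The roots are q = 4/3 and q = 8; the profit-maximizing output is on the rising part of MC, so q* = 8.
Check: AVC at q = 8 is £22 ≤ P, so revenue covers variable cost.
Profit = P·q − TC = 54·8 − 708 = -£276, a loss, but smaller than the £532 fixed cost the firm would lose by shutting down.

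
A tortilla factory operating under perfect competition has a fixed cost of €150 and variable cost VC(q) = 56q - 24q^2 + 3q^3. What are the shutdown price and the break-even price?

Shutdown price = min AVC. AVC = 56 - 24q + 3q^2, with vertex at q = 4 and minimum €8.
ATC = 150/q + 56 - 24q + 3q^2. Setting dATC/dq = −150/q^2 − 24 + 6q = 0 gives q = 5 (since 6·5^3 − 24·5^2 = 150).
min ATC = 150/5 + 56 − 24·5 + 3·5^2 = €41. That is the break-even price.
For €8 ≤ P < €41 the firm produces at a loss; below €8 it shuts down.

Shutdown price = €8; break-even price = €41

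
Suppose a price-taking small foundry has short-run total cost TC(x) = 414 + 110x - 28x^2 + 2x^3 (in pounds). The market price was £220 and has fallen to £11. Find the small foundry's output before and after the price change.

Output falls from 11 to 0 (the firm shuts down)

AVC = 110 - 28x + 2x^2, minimized at x = 7 where min AVC = £12. MC = 110 - 56x + 6x^2.
At P = £220 ≥ min AVC, set P = MC on the rising branch: x = 11.
At P = £11 < min AVC = £12, price no longer covers variable cost at any output, so the firm shuts down: x = 0.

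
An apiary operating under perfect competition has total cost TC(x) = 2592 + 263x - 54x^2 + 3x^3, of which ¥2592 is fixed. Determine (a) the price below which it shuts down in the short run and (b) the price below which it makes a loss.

Shutdown price = ¥20; break-even price = ¥263

Shutdown price = min AVC. AVC = 263 - 54x + 3x^2, with vertex at x = 9 and minimum ¥20.
ATC = 2592/x + 263 - 54x + 3x^2. Setting dATC/dx = −2592/x^2 − 54 + 6x = 0 gives x = 12 (since 6·12^3 − 54·12^2 = 2592).
min ATC = 2592/12 + 263 − 54·12 + 3·12^2 = ¥263. That is the break-even price.
For ¥20 ≤ P < ¥263 the firm produces at a loss; below ¥20 it shuts down.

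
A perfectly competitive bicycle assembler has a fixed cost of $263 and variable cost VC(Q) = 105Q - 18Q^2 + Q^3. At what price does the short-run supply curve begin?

The firm shuts down when price falls below the minimum of average variable cost. AVC = VC/Q = 105 - 18Q + Q^2.
At the minimum of AVC, MC = AVC. MC = 105 - 36Q + 3Q^2; setting MC = AVC gives 2Q^2 - 18Q = 0, so Q = 9. min AVC = 24.
The firm shuts down for any P below $24.

$24 per unit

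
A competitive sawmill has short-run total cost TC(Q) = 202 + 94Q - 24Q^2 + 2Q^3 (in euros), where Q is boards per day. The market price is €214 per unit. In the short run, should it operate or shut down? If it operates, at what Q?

Strip out fixed cost: VC = 94Q - 24Q^2 + 2Q^3. Then AVC = 94 - 24Q + 2Q^2 and MC = 94 - 48Q + 6Q^2.
AVC hits its minimum where MC = AVC, at Q = 6, giving min AVC = 94 - 24·6 + 2·6^2 = €22.
Because €214 ≥ €22, revenue can cover variable cost; the firm operates.
Solving P = MC: -120 - 48Q + 6Q^2 = 0 ⇒ Q = -2 or 10. On the upward-sloping branch, Q* = 10.
Check: AVC at Q = 10 is €54 ≤ P, so revenue covers variable cost.
Profit = P·Q − TC = 214·10 − 742 = €1398.

Produce at Q = 10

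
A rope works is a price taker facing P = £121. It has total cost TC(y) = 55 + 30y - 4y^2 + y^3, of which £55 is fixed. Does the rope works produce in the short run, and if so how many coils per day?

Produce at y = 7

Strip out fixed cost: VC = 30y - 4y^2 + y^3. Then AVC = 30 - 4y + y^2 and MC = 30 - 8y + 3y^2.
AVC hits its minimum where MC = AVC, at y = 2, giving min AVC = 30 - 4·2 + 2^2 = £26.
Since P = £121 ≥ min AVC = £26, price covers variable cost and the firm should produce.
P = MC gives -91 - 8y + 3y^2 = 0, with roots -13/3 and 7. Take the larger (rising MC): y* = 7.
Check: AVC at y = 7 is £51 ≤ P, so revenue covers variable cost.
Profit = P·y − TC = 121·7 − 412 = £435.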